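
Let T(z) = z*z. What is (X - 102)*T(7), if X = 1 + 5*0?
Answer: -4949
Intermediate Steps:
T(z) = z²
X = 1 (X = 1 + 0 = 1)
(X - 102)*T(7) = (1 - 102)*7² = -101*49 = -4949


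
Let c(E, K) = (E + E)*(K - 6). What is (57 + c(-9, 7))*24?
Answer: 936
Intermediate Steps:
c(E, K) = 2*E*(-6 + K) (c(E, K) = (2*E)*(-6 + K) = 2*E*(-6 + K))
(57 + c(-9, 7))*24 = (57 + 2*(-9)*(-6 + 7))*24 = (57 + 2*(-9)*1)*24 = (57 - 18)*24 = 39*24 = 936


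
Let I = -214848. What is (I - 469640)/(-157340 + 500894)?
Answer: -342244/171777 ≈ -1.9924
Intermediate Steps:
(I - 469640)/(-157340 + 500894) = (-214848 - 469640)/(-157340 + 500894) = -684488/343554 = -684488*1/343554 = -342244/171777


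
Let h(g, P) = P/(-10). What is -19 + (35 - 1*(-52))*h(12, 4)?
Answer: -269/5 ≈ -53.800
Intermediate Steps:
h(g, P) = -P/10 (h(g, P) = P*(-⅒) = -P/10)
-19 + (35 - 1*(-52))*h(12, 4) = -19 + (35 - 1*(-52))*(-⅒*4) = -19 + (35 + 52)*(-⅖) = -19 + 87*(-⅖) = -19 - 174/5 = -269/5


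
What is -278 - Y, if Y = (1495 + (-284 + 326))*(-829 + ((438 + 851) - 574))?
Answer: 174940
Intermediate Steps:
Y = -175218 (Y = (1495 + 42)*(-829 + (1289 - 574)) = 1537*(-829 + 715) = 1537*(-114) = -175218)
-278 - Y = -278 - 1*(-175218) = -278 + 175218 = 174940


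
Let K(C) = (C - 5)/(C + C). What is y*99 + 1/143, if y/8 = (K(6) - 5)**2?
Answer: 5475615/286 ≈ 19146.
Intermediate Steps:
K(C) = (-5 + C)/(2*C) (K(C) = (-5 + C)/((2*C)) = (-5 + C)*(1/(2*C)) = (-5 + C)/(2*C))
y = 3481/18 (y = 8*((1/2)*(-5 + 6)/6 - 5)**2 = 8*((1/2)*(1/6)*1 - 5)**2 = 8*(1/12 - 5)**2 = 8*(-59/12)**2 = 8*(3481/144) = 3481/18 ≈ 193.39)
y*99 + 1/143 = (3481/18)*99 + 1/143 = 38291/2 + 1/143 = 5475615/286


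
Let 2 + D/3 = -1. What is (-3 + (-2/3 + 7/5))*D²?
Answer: -918/5 ≈ -183.60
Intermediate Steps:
D = -9 (D = -6 + 3*(-1) = -6 - 3 = -9)
(-3 + (-2/3 + 7/5))*D² = (-3 + (-2/3 + 7/5))*(-9)² = (-3 + (-2*⅓ + 7*(⅕)))*81 = (-3 + (-⅔ + 7/5))*81 = (-3 + 11/15)*81 = -34/15*81 = -918/5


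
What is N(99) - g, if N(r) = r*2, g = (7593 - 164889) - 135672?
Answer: 293166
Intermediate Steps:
g = -292968 (g = -157296 - 135672 = -292968)
N(r) = 2*r
N(99) - g = 2*99 - 1*(-292968) = 198 + 292968 = 293166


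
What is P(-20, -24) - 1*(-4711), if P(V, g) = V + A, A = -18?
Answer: 4673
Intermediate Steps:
P(V, g) = -18 + V (P(V, g) = V - 18 = -18 + V)
P(-20, -24) - 1*(-4711) = (-18 - 20) - 1*(-4711) = -38 + 4711 = 4673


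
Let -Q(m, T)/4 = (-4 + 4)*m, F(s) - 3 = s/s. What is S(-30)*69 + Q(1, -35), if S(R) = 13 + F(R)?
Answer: 1173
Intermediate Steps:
F(s) = 4 (F(s) = 3 + s/s = 3 + 1 = 4)
S(R) = 17 (S(R) = 13 + 4 = 17)
Q(m, T) = 0 (Q(m, T) = -4*(-4 + 4)*m = -0*m = -4*0 = 0)
S(-30)*69 + Q(1, -35) = 17*69 + 0 = 1173 + 0 = 1173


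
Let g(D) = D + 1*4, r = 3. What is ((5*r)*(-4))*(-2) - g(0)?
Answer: 116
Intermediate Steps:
g(D) = 4 + D (g(D) = D + 4 = 4 + D)
((5*r)*(-4))*(-2) - g(0) = ((5*3)*(-4))*(-2) - (4 + 0) = (15*(-4))*(-2) - 1*4 = -60*(-2) - 4 = 120 - 4 = 116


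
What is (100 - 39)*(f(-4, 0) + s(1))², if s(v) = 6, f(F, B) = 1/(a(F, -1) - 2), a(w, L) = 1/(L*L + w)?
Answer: 92781/49 ≈ 1893.5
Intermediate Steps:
a(w, L) = 1/(w + L²) (a(w, L) = 1/(L² + w) = 1/(w + L²))
f(F, B) = 1/(-2 + 1/(1 + F)) (f(F, B) = 1/(1/(F + (-1)²) - 2) = 1/(1/(F + 1) - 2) = 1/(1/(1 + F) - 2) = 1/(-2 + 1/(1 + F)))
(100 - 39)*(f(-4, 0) + s(1))² = (100 - 39)*((-1 - 1*(-4))/(1 + 2*(-4)) + 6)² = 61*((-1 + 4)/(1 - 8) + 6)² = 61*(3/(-7) + 6)² = 61*(-⅐*3 + 6)² = 61*(-3/7 + 6)² = 61*(39/7)² = 61*(1521/49) = 92781/49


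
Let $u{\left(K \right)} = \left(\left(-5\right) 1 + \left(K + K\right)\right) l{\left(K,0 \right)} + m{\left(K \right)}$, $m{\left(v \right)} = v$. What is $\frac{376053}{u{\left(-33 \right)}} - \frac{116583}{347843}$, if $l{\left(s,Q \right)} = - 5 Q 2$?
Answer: $- \frac{43603750306}{3826273} \approx -11396.0$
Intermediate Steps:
$l{\left(s,Q \right)} = - 10 Q$
$u{\left(K \right)} = K$ ($u{\left(K \right)} = \left(\left(-5\right) 1 + \left(K + K\right)\right) \left(\left(-10\right) 0\right) + K = \left(-5 + 2 K\right) 0 + K = 0 + K = K$)
$\frac{376053}{u{\left(-33 \right)}} - \frac{116583}{347843} = \frac{376053}{-33} - \frac{116583}{347843} = 376053 \left(- \frac{1}{33}\right) - \frac{116583}{347843} = - \frac{125351}{11} - \frac{116583}{347843} = - \frac{43603750306}{3826273}$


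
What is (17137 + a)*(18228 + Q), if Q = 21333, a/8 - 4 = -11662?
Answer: -3011660247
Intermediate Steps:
a = -93264 (a = 32 + 8*(-11662) = 32 - 93296 = -93264)
(17137 + a)*(18228 + Q) = (17137 - 93264)*(18228 + 21333) = -76127*39561 = -3011660247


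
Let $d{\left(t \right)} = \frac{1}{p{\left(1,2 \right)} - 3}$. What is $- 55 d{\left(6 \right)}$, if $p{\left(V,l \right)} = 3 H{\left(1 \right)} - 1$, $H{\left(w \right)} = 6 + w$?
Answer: $- \frac{55}{17} \approx -3.2353$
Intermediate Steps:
$p{\left(V,l \right)} = 20$ ($p{\left(V,l \right)} = 3 \left(6 + 1\right) - 1 = 3 \cdot 7 - 1 = 21 - 1 = 20$)
$d{\left(t \right)} = \frac{1}{17}$ ($d{\left(t \right)} = \frac{1}{20 - 3} = \frac{1}{17}$)
$- 55 d{\left(6 \right)} = \left(-55\right) \frac{1}{17} = - \frac{55}{17}$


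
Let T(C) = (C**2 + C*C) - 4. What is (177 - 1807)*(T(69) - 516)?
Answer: -14673260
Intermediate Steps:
T(C) = -4 + 2*C**2 (T(C) = (C**2 + C**2) - 4 = 2*C**2 - 4 = -4 + 2*C**2)
(177 - 1807)*(T(69) - 516) = (177 - 1807)*((-4 + 2*69**2) - 516) = -1630*((-4 + 2*4761) - 516) = -1630*((-4 + 9522) - 516) = -1630*(9518 - 516) = -1630*9002 = -14673260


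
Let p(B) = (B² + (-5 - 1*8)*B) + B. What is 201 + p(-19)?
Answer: 790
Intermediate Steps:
p(B) = B² - 12*B (p(B) = (B² + (-5 - 8)*B) + B = (B² - 13*B) + B = B² - 12*B)
201 + p(-19) = 201 - 19*(-12 - 19) = 201 - 19*(-31) = 201 + 589 = 790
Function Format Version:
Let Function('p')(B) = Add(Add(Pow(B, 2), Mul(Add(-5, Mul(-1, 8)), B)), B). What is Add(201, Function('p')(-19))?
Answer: 790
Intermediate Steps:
Function('p')(B) = Add(Pow(B, 2), Mul(-12, B)) (Function('p')(B) = Add(Add(Pow(B, 2), Mul(Add(-5, -8), B)), B) = Add(Add(Pow(B, 2), Mul(-13, B)), B) = Add(Pow(B, 2), Mul(-12, B)))
Add(201, Function('p')(-19)) = Add(201, Mul(-19, Add(-12, -19))) = Add(201, Mul(-19, -31)) = Add(201, 589) = 790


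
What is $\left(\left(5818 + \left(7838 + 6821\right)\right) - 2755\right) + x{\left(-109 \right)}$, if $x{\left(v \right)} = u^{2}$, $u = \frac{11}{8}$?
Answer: $\frac{1134329}{64} \approx 17724.0$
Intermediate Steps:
$u = \frac{11}{8}$ ($u = 11 \cdot \frac{1}{8} = \frac{11}{8} \approx 1.375$)
$x{\left(v \right)} = \frac{121}{64}$ ($x{\left(v \right)} = \left(\frac{11}{8}\right)^{2} = \frac{121}{64}$)
$\left(\left(5818 + \left(7838 + 6821\right)\right) - 2755\right) + x{\left(-109 \right)} = \left(\left(5818 + \left(7838 + 6821\right)\right) - 2755\right) + \frac{121}{64} = \left(\left(5818 + 14659\right) - 2755\right) + \frac{121}{64} = \left(20477 - 2755\right) + \frac{121}{64} = 17722 + \frac{121}{64} = \frac{1134329}{64}$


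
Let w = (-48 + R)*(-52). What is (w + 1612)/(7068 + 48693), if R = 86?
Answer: -364/55761 ≈ -0.0065279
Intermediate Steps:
w = -1976 (w = (-48 + 86)*(-52) = 38*(-52) = -1976)
(w + 1612)/(7068 + 48693) = (-1976 + 1612)/(7068 + 48693) = -364/55761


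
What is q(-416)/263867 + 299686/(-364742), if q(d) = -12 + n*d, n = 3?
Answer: -39768410341/48121688657 ≈ -0.82641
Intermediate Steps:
q(d) = -12 + 3*d
q(-416)/263867 + 299686/(-364742) = (-12 + 3*(-416))/263867 + 299686/(-364742) = (-12 - 1248)*(1/263867) + 299686*(-1/364742) = -1260*1/263867 - 149843/182371 = -1260/263867 - 149843/182371 = -39768410341/48121688657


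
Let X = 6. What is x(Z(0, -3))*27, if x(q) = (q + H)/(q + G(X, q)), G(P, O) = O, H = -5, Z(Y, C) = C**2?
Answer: 6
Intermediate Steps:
x(q) = (-5 + q)/(2*q) (x(q) = (q - 5)/(q + q) = (-5 + q)/((2*q)) = (-5 + q)*(1/(2*q)) = (-5 + q)/(2*q))
x(Z(0, -3))*27 = ((-5 + (-3)**2)/(2*((-3)**2)))*27 = ((1/2)*(-5 + 9)/9)*27 = ((1/2)*(1/9)*4)*27 = (2/9)*27 = 6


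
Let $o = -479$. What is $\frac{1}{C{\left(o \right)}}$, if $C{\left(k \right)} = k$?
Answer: $- \frac{1}{479} \approx -0.0020877$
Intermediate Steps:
$\frac{1}{C{\left(o \right)}} = \frac{1}{-479} = - \frac{1}{479}$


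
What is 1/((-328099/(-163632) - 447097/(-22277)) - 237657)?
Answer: -3645230064/866233972882321 ≈ -4.2081e-6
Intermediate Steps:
1/((-328099/(-163632) - 447097/(-22277)) - 237657) = 1/((-328099*(-1/163632) - 447097*(-1/22277)) - 237657) = 1/((328099/163632 + 447097/22277) - 237657) = 1/(80468437727/3645230064 - 237657) = 1/(-866233972882321/3645230064) = -3645230064/866233972882321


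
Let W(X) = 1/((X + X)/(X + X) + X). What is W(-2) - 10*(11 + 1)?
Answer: -121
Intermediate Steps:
W(X) = 1/(1 + X) (W(X) = 1/((2*X)/((2*X)) + X) = 1/((2*X)*(1/(2*X)) + X) = 1/(1 + X))
W(-2) - 10*(11 + 1) = 1/(1 - 2) - 10*(11 + 1) = 1/(-1) - 10*12 = -1 - 1*120 = -1 - 120 = -121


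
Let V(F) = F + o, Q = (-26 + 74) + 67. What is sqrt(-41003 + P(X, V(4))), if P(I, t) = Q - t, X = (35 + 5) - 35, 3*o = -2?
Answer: I*sqrt(368022)/3 ≈ 202.22*I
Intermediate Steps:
o = -2/3 (o = (1/3)*(-2) = -2/3 ≈ -0.66667)
Q = 115 (Q = 48 + 67 = 115)
V(F) = -2/3 + F (V(F) = F - 2/3 = -2/3 + F)
X = 5 (X = 40 - 35 = 5)
P(I, t) = 115 - t
sqrt(-41003 + P(X, V(4))) = sqrt(-41003 + (115 - (-2/3 + 4))) = sqrt(-41003 + (115 - 1*10/3)) = sqrt(-41003 + (115 - 10/3)) = sqrt(-41003 + 335/3) = sqrt(-122674/3) = I*sqrt(368022)/3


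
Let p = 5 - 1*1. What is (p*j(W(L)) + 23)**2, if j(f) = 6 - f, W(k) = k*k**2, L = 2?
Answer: 225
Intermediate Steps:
p = 4 (p = 5 - 1 = 4)
W(k) = k**3
(p*j(W(L)) + 23)**2 = (4*(6 - 1*2**3) + 23)**2 = (4*(6 - 1*8) + 23)**2 = (4*(6 - 8) + 23)**2 = (4*(-2) + 23)**2 = (-8 + 23)**2 = 15**2 = 225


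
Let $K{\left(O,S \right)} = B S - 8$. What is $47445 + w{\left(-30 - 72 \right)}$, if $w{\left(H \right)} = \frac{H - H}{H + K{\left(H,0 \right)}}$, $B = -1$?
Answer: $47445$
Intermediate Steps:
$K{\left(O,S \right)} = -8 - S$ ($K{\left(O,S \right)} = - S - 8 = -8 - S$)
$w{\left(H \right)} = 0$ ($w{\left(H \right)} = \frac{H - H}{H - 8} = \frac{0}{H + \left(-8 + 0\right)} = \frac{0}{H - 8} = \frac{0}{-8 + H} = 0$)
$47445 + w{\left(-30 - 72 \right)} = 47445 + 0 = 47445$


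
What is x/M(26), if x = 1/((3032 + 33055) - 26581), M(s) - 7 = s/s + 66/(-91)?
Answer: 13/898996 ≈ 1.4461e-5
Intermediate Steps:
M(s) = 662/91 (M(s) = 7 + (s/s + 66/(-91)) = 7 + (1 + 66*(-1/91)) = 7 + (1 - 66/91) = 7 + 25/91 = 662/91)
x = 1/9506 (x = 1/(36087 - 26581) = 1/9506 ≈ 0.00010520)
x/M(26) = 1/(9506*(662/91)) = (1/9506)*(91/662) = 13/898996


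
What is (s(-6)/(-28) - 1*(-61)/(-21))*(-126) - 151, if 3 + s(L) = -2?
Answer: 385/2 ≈ 192.50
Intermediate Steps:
s(L) = -5 (s(L) = -3 - 2 = -5)
(s(-6)/(-28) - 1*(-61)/(-21))*(-126) - 151 = (-5/(-28) - 1*(-61)/(-21))*(-126) - 151 = (-5*(-1/28) + 61*(-1/21))*(-126) - 151 = (5/28 - 61/21)*(-126) - 151 = -229/84*(-126) - 151 = 687/2 - 151 = 385/2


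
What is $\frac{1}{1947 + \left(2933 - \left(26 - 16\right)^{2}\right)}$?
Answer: $\frac{1}{4780} \approx 0.00020921$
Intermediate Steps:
$\frac{1}{1947 + \left(2933 - \left(26 - 16\right)^{2}\right)} = \frac{1}{1947 + \left(2933 - 10^{2}\right)} = \frac{1}{1947 + \left(2933 - 100\right)} = \frac{1}{1947 + 2833} = \frac{1}{4780}$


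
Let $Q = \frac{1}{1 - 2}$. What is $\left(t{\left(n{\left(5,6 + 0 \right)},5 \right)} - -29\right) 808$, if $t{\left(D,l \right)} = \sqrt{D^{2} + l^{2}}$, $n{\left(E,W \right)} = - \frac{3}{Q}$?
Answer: $23432 + 808 \sqrt{34} \approx 28143.0$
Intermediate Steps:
$Q = -1$ ($Q = \frac{1}{-1} = -1$)
$n{\left(E,W \right)} = 3$ ($n{\left(E,W \right)} = - \frac{3}{-1} = \left(-3\right) \left(-1\right) = 3$)
$\left(t{\left(n{\left(5,6 + 0 \right)},5 \right)} - -29\right) 808 = \left(\sqrt{3^{2} + 5^{2}} - -29\right) 808 = \left(\sqrt{9 + 25} + 29\right) 808 = \left(\sqrt{34} + 29\right) 808 = \left(29 + \sqrt{34}\right) 808 = 23432 + 808 \sqrt{34}$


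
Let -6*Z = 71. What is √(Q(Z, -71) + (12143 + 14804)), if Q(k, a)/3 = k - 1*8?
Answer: 15*√478/2 ≈ 163.97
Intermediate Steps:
Z = -71/6 (Z = -⅙*71 = -71/6 ≈ -11.833)
Q(k, a) = -24 + 3*k (Q(k, a) = 3*(k - 1*8) = 3*(k - 8) = 3*(-8 + k) = -24 + 3*k)
√(Q(Z, -71) + (12143 + 14804)) = √((-24 + 3*(-71/6)) + (12143 + 14804)) = √((-24 - 71/2) + 26947) = √(-119/2 + 26947) = √(53775/2) = 15*√478/2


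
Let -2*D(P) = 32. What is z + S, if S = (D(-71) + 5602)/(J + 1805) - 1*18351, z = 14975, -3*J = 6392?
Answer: -3315110/977 ≈ -3393.2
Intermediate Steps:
J = -6392/3 (J = -⅓*6392 = -6392/3 ≈ -2130.7)
D(P) = -16 (D(P) = -½*32 = -16)
S = -17945685/977 (S = (-16 + 5602)/(-6392/3 + 1805) - 1*18351 = 5586/(-977/3) - 18351 = 5586*(-3/977) - 18351 = -16758/977 - 18351 = -17945685/977 ≈ -18368.)
z + S = 14975 - 17945685/977 = -3315110/977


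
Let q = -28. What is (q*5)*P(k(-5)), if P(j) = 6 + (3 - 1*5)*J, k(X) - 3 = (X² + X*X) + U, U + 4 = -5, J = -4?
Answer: -1960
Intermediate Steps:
U = -9 (U = -4 - 5 = -9)
k(X) = -6 + 2*X² (k(X) = 3 + ((X² + X*X) - 9) = 3 + ((X² + X²) - 9) = 3 + (2*X² - 9) = 3 + (-9 + 2*X²) = -6 + 2*X²)
P(j) = 14 (P(j) = 6 + (3 - 1*5)*(-4) = 6 + (3 - 5)*(-4) = 6 - 2*(-4) = 6 + 8 = 14)
(q*5)*P(k(-5)) = -28*5*14 = -140*14 = -1960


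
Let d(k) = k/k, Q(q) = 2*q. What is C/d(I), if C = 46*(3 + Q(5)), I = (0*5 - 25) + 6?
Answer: 598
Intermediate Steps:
I = -19 (I = (0 - 25) + 6 = -25 + 6 = -19)
d(k) = 1
C = 598 (C = 46*(3 + 2*5) = 46*(3 + 10) = 46*13 = 598)
C/d(I) = 598/1 = 598*1 = 598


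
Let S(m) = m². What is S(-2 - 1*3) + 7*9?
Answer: 88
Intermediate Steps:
S(-2 - 1*3) + 7*9 = (-2 - 1*3)² + 7*9 = (-2 - 3)² + 63 = (-5)² + 63 = 25 + 63 = 88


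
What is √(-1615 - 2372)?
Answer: 3*I*√443 ≈ 63.143*I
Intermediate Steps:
√(-1615 - 2372) = √(-3987) = 3*I*√443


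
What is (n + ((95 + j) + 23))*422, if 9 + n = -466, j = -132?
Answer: -206358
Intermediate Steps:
n = -475 (n = -9 - 466 = -475)
(n + ((95 + j) + 23))*422 = (-475 + ((95 - 132) + 23))*422 = (-475 + (-37 + 23))*422 = (-475 - 14)*422 = -489*422 = -206358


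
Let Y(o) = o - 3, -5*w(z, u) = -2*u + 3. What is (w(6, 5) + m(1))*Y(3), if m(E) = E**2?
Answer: 0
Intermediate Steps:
w(z, u) = -3/5 + 2*u/5 (w(z, u) = -(-2*u + 3)/5 = -(3 - 2*u)/5 = -3/5 + 2*u/5)
Y(o) = -3 + o
(w(6, 5) + m(1))*Y(3) = ((-3/5 + (2/5)*5) + 1**2)*(-3 + 3) = ((-3/5 + 2) + 1)*0 = (7/5 + 1)*0 = (12/5)*0 = 0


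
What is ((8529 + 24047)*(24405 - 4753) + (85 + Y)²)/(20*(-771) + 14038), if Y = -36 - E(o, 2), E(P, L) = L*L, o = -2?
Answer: -640185577/1382 ≈ -4.6323e+5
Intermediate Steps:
E(P, L) = L²
Y = -40 (Y = -36 - 1*2² = -36 - 1*4 = -36 - 4 = -40)
((8529 + 24047)*(24405 - 4753) + (85 + Y)²)/(20*(-771) + 14038) = ((8529 + 24047)*(24405 - 4753) + (85 - 40)²)/(20*(-771) + 14038) = (32576*19652 + 45²)/(-15420 + 14038) = (640183552 + 2025)/(-1382) = 640185577*(-1/1382) = -640185577/1382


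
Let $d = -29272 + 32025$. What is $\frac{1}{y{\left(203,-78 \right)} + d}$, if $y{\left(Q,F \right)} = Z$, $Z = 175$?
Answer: $\frac{1}{2928} \approx 0.00034153$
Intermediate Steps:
$y{\left(Q,F \right)} = 175$
$d = 2753$
$\frac{1}{y{\left(203,-78 \right)} + d} = \frac{1}{175 + 2753} = \frac{1}{2928}$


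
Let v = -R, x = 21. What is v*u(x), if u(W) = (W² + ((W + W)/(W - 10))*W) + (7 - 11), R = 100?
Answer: -568900/11 ≈ -51718.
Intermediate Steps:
u(W) = -4 + W² + 2*W²/(-10 + W) (u(W) = (W² + ((2*W)/(-10 + W))*W) - 4 = (W² + (2*W/(-10 + W))*W) - 4 = (W² + 2*W²/(-10 + W)) - 4 = -4 + W² + 2*W²/(-10 + W))
v = -100 (v = -1*100 = -100)
v*u(x) = -100*(40 + 21³ - 8*21² - 4*21)/(-10 + 21) = -100*(40 + 9261 - 8*441 - 84)/11 = -100*(40 + 9261 - 3528 - 84)/11 = -100*5689/11 = -568900/11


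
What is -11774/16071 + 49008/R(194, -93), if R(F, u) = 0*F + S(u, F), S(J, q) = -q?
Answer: -394945862/1558887 ≈ -253.35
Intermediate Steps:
R(F, u) = -F (R(F, u) = 0*F - F = 0 - F = -F)
-11774/16071 + 49008/R(194, -93) = -11774/16071 + 49008/((-1*194)) = -11774*1/16071 + 49008/(-194) = -11774/16071 + 49008*(-1/194) = -11774/16071 - 24504/97 = -394945862/1558887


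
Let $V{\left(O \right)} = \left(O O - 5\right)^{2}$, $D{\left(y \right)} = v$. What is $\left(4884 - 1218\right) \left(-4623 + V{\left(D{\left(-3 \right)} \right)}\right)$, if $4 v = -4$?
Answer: $-16889262$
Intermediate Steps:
$v = -1$ ($v = \frac{1}{4} \left(-4\right) = -1$)
$D{\left(y \right)} = -1$
$V{\left(O \right)} = \left(-5 + O^{2}\right)^{2}$ ($V{\left(O \right)} = \left(O^{2} - 5\right)^{2} = \left(-5 + O^{2}\right)^{2}$)
$\left(4884 - 1218\right) \left(-4623 + V{\left(D{\left(-3 \right)} \right)}\right) = \left(4884 - 1218\right) \left(-4623 + \left(-5 + \left(-1\right)^{2}\right)^{2}\right) = 3666 \left(-4623 + \left(-5 + 1\right)^{2}\right) = 3666 \left(-4623 + \left(-4\right)^{2}\right) = 3666 \left(-4623 + 16\right) = 3666 \left(-4607\right) = -16889262$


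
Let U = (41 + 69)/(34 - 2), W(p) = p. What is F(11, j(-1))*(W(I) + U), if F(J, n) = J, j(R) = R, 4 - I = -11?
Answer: 3245/16 ≈ 202.81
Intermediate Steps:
I = 15 (I = 4 - 1*(-11) = 4 + 11 = 15)
U = 55/16 (U = 110/32 = 110*(1/32) = 55/16 ≈ 3.4375)
F(11, j(-1))*(W(I) + U) = 11*(15 + 55/16) = 11*(295/16) = 3245/16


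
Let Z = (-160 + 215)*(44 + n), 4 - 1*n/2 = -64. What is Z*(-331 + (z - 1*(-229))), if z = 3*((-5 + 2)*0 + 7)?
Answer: -801900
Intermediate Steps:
n = 136 (n = 8 - 2*(-64) = 8 + 128 = 136)
z = 21 (z = 3*(-3*0 + 7) = 3*(0 + 7) = 3*7 = 21)
Z = 9900 (Z = (-160 + 215)*(44 + 136) = 55*180 = 9900)
Z*(-331 + (z - 1*(-229))) = 9900*(-331 + (21 - 1*(-229))) = 9900*(-331 + (21 + 229)) = 9900*(-331 + 250) = 9900*(-81) = -801900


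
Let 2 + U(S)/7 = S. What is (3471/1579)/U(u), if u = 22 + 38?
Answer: 3471/641074 ≈ 0.0054144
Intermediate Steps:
u = 60
U(S) = -14 + 7*S
(3471/1579)/U(u) = (3471/1579)/(-14 + 7*60) = (3471*(1/1579))/(-14 + 420) = (3471/1579)/406 = (3471/1579)*(1/406) = 3471/641074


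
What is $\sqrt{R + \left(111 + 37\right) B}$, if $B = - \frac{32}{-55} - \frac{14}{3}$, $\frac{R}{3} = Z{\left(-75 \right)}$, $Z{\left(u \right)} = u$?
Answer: $\frac{i \sqrt{22584705}}{165} \approx 28.802 i$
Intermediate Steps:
$R = -225$ ($R = 3 \left(-75\right) = -225$)
$B = - \frac{674}{165}$ ($B = \left(-32\right) \left(- \frac{1}{55}\right) - \frac{14}{3} = \frac{32}{55} - \frac{14}{3} = - \frac{674}{165} \approx -4.0848$)
$\sqrt{R + \left(111 + 37\right) B} = \sqrt{-225 + \left(111 + 37\right) \left(- \frac{674}{165}\right)} = \sqrt{-225 + 148 \left(- \frac{674}{165}\right)} = \sqrt{-225 - \frac{99752}{165}} = \sqrt{- \frac{136877}{165}} = \frac{i \sqrt{22584705}}{165}$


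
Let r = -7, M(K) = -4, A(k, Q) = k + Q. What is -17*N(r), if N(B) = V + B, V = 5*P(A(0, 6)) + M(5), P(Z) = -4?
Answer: 527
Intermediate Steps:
A(k, Q) = Q + k
V = -24 (V = 5*(-4) - 4 = -20 - 4 = -24)
N(B) = -24 + B
-17*N(r) = -17*(-24 - 7) = -17*(-31) = 527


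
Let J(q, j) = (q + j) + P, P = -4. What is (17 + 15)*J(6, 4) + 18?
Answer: 210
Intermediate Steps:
J(q, j) = -4 + j + q (J(q, j) = (q + j) - 4 = (j + q) - 4 = -4 + j + q)
(17 + 15)*J(6, 4) + 18 = (17 + 15)*(-4 + 4 + 6) + 18 = 32*6 + 18 = 192 + 18 = 210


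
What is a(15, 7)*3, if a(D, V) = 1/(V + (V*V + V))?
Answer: 1/21 ≈ 0.047619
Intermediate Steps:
a(D, V) = 1/(V² + 2*V) (a(D, V) = 1/(V + (V² + V)) = 1/(V + (V + V²)) = 1/(V² + 2*V))
a(15, 7)*3 = (1/(7*(2 + 7)))*3 = ((⅐)/9)*3 = ((⅐)*(⅑))*3 = (1/63)*3 = 1/21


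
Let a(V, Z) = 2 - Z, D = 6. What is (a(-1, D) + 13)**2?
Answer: 81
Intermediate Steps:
(a(-1, D) + 13)**2 = ((2 - 1*6) + 13)**2 = ((2 - 6) + 13)**2 = (-4 + 13)**2 = 9**2 = 81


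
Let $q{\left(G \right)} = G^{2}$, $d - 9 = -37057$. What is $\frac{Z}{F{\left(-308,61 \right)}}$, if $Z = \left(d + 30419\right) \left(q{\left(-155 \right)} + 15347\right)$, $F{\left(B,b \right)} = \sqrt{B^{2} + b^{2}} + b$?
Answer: $\frac{568600581}{3388} - \frac{9321321 \sqrt{98585}}{3388} \approx -6.9602 \cdot 10^{5}$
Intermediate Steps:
$d = -37048$ ($d = 9 - 37057 = -37048$)
$F{\left(B,b \right)} = b + \sqrt{B^{2} + b^{2}}$
$Z = -260996988$ ($Z = \left(-37048 + 30419\right) \left(\left(-155\right)^{2} + 15347\right) = - 6629 \left(24025 + 15347\right) = \left(-6629\right) 39372 = -260996988$)
$\frac{Z}{F{\left(-308,61 \right)}} = - \frac{260996988}{61 + \sqrt{\left(-308\right)^{2} + 61^{2}}} = - \frac{260996988}{61 + \sqrt{94864 + 3721}} = - \frac{260996988}{61 + \sqrt{98585}}$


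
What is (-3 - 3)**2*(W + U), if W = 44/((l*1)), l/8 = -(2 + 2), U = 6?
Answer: 333/2 ≈ 166.50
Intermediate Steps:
l = -32 (l = 8*(-(2 + 2)) = 8*(-1*4) = 8*(-4) = -32)
W = -11/8 (W = 44/((-32*1)) = 44/(-32) = 44*(-1/32) = -11/8 ≈ -1.3750)
(-3 - 3)**2*(W + U) = (-3 - 3)**2*(-11/8 + 6) = (-6)**2*(37/8) = 36*(37/8) = 333/2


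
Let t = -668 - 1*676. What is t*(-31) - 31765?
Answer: 9899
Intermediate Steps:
t = -1344 (t = -668 - 676 = -1344)
t*(-31) - 31765 = -1344*(-31) - 31765 = 41664 - 31765 = 9899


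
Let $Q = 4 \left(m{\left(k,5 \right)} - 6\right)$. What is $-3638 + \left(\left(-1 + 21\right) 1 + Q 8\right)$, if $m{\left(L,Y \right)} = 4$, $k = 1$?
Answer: $-3682$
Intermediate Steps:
$Q = -8$ ($Q = 4 \left(4 - 6\right) = 4 \left(-2\right) = -8$)
$-3638 + \left(\left(-1 + 21\right) 1 + Q 8\right) = -3638 - \left(64 - \left(-1 + 21\right) 1\right) = -3638 + \left(20 \cdot 1 - 64\right) = -3638 + \left(20 - 64\right) = -3638 - 44 = -3682$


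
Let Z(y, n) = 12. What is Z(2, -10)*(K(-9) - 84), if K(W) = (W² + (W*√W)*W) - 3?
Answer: -72 + 2916*I ≈ -72.0 + 2916.0*I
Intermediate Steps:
K(W) = -3 + W² + W^(5/2) (K(W) = (W² + W^(3/2)*W) - 3 = (W² + W^(5/2)) - 3 = -3 + W² + W^(5/2))
Z(2, -10)*(K(-9) - 84) = 12*((-3 + (-9)² + (-9)^(5/2)) - 84) = 12*((-3 + 81 + 243*I) - 84) = 12*((78 + 243*I) - 84) = 12*(-6 + 243*I) = -72 + 2916*I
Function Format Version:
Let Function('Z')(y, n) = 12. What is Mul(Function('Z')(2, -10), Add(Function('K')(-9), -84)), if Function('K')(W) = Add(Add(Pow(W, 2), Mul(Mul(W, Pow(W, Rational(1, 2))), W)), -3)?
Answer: Add(-72, Mul(2916, I)) ≈ Add(-72.000, Mul(2916.0, I))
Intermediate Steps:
Function('K')(W) = Add(-3, Pow(W, 2), Pow(W, Rational(5, 2))) (Function('K')(W) = Add(Add(Pow(W, 2), Mul(Pow(W, Rational(3, 2)), W)), -3) = Add(Add(Pow(W, 2), Pow(W, Rational(5, 2))), -3) = Add(-3, Pow(W, 2), Pow(W, Rational(5, 2))))
Mul(Function('Z')(2, -10), Add(Function('K')(-9), -84)) = Mul(12, Add(Add(-3, Pow(-9, 2), Pow(-9, Rational(5, 2))), -84)) = Mul(12, Add(Add(-3, 81, Mul(243, I)), -84)) = Mul(12, Add(Add(78, Mul(243, I)), -84)) = Mul(12, Add(-6, Mul(243, I))) = Add(-72, Mul(2916, I))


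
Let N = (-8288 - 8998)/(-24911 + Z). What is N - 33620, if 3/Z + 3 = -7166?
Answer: -3001984869553/89293481 ≈ -33619.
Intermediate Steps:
Z = -3/7169 (Z = 3/(-3 - 7166) = 3/(-7169) = 3*(-1/7169) = -3/7169 ≈ -0.00041847)
N = 61961667/89293481 (N = (-8288 - 8998)/(-24911 - 3/7169) = -17286/(-178586962/7169) = -17286*(-7169/178586962) = 61961667/89293481 ≈ 0.69391)
N - 33620 = 61961667/89293481 - 33620 = -3001984869553/89293481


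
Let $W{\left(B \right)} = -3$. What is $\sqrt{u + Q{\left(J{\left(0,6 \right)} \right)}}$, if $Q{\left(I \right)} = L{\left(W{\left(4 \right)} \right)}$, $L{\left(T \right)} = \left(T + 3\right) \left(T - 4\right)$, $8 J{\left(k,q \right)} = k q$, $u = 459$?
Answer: $3 \sqrt{51} \approx 21.424$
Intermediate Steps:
$J{\left(k,q \right)} = \frac{k q}{8}$
$L{\left(T \right)} = \left(-4 + T\right) \left(3 + T\right)$ ($L{\left(T \right)} = \left(3 + T\right) \left(-4 + T\right) = \left(-4 + T\right) \left(3 + T\right)$)
$Q{\left(I \right)} = 0$ ($Q{\left(I \right)} = -12 + \left(-3\right)^{2} - -3 = -12 + 9 + 3 = 0$)
$\sqrt{u + Q{\left(J{\left(0,6 \right)} \right)}} = \sqrt{459 + 0} = \sqrt{459} = 3 \sqrt{51}$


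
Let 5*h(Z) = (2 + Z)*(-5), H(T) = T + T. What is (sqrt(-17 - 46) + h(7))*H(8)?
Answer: -144 + 48*I*sqrt(7) ≈ -144.0 + 127.0*I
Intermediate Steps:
H(T) = 2*T
h(Z) = -2 - Z (h(Z) = ((2 + Z)*(-5))/5 = (-10 - 5*Z)/5 = -2 - Z)
(sqrt(-17 - 46) + h(7))*H(8) = (sqrt(-17 - 46) + (-2 - 1*7))*(2*8) = (sqrt(-63) + (-2 - 7))*16 = (3*I*sqrt(7) - 9)*16 = (-9 + 3*I*sqrt(7))*16 = -144 + 48*I*sqrt(7)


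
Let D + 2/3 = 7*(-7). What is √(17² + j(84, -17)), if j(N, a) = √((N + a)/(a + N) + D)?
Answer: √(2601 + 3*I*√438)/3 ≈ 17.001 + 0.20517*I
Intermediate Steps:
D = -149/3 (D = -⅔ + 7*(-7) = -⅔ - 49 = -149/3 ≈ -49.667)
j(N, a) = I*√438/3 (j(N, a) = √((N + a)/(a + N) - 149/3) = √((N + a)/(N + a) - 149/3) = √(1 - 149/3) = √(-146/3) = I*√438/3)
√(17² + j(84, -17)) = √(17² + I*√438/3) = √(289 + I*√438/3)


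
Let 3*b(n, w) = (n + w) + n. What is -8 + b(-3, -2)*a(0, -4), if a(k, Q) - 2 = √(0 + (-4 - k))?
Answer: -40/3 - 16*I/3 ≈ -13.333 - 5.3333*I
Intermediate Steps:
a(k, Q) = 2 + √(-4 - k) (a(k, Q) = 2 + √(0 + (-4 - k)) = 2 + √(-4 - k))
b(n, w) = w/3 + 2*n/3 (b(n, w) = ((n + w) + n)/3 = (w + 2*n)/3 = w/3 + 2*n/3)
-8 + b(-3, -2)*a(0, -4) = -8 + ((⅓)*(-2) + (⅔)*(-3))*(2 + √(-4 - 1*0)) = -8 + (-⅔ - 2)*(2 + √(-4 + 0)) = -8 - 8*(2 + √(-4))/3 = -8 - 8*(2 + 2*I)/3 = -8 + (-16/3 - 16*I/3) = -40/3 - 16*I/3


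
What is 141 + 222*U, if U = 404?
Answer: 89829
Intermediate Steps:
141 + 222*U = 141 + 222*404 = 141 + 89688 = 89829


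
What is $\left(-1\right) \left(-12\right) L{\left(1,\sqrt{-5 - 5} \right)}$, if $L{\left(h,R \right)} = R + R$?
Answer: $24 i \sqrt{10} \approx 75.895 i$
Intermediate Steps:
$L{\left(h,R \right)} = 2 R$
$\left(-1\right) \left(-12\right) L{\left(1,\sqrt{-5 - 5} \right)} = \left(-1\right) \left(-12\right) 2 \sqrt{-5 - 5} = 12 \cdot 2 \sqrt{-10} = 12 \cdot 2 i \sqrt{10} = 24 i \sqrt{10}$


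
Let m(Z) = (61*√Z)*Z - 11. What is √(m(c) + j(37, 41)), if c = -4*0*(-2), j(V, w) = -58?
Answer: I*√69 ≈ 8.3066*I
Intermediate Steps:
c = 0 (c = 0*(-2) = 0)
m(Z) = -11 + 61*Z^(3/2) (m(Z) = 61*Z^(3/2) - 11 = -11 + 61*Z^(3/2))
√(m(c) + j(37, 41)) = √((-11 + 61*0^(3/2)) - 58) = √((-11 + 61*0) - 58) = √((-11 + 0) - 58) = √(-11 - 58) = √(-69) = I*√69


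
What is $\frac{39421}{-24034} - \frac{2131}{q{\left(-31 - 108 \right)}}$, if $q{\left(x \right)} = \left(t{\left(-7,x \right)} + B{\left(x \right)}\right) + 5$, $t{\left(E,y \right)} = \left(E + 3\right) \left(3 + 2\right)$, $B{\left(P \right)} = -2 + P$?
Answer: $\frac{22533389}{1874652} \approx 12.02$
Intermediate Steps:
$t{\left(E,y \right)} = 15 + 5 E$ ($t{\left(E,y \right)} = \left(3 + E\right) 5 = 15 + 5 E$)
$q{\left(x \right)} = -17 + x$ ($q{\left(x \right)} = \left(\left(15 + 5 \left(-7\right)\right) + \left(-2 + x\right)\right) + 5 = \left(\left(15 - 35\right) + \left(-2 + x\right)\right) + 5 = \left(-20 + \left(-2 + x\right)\right) + 5 = \left(-22 + x\right) + 5 = -17 + x$)
$\frac{39421}{-24034} - \frac{2131}{q{\left(-31 - 108 \right)}} = \frac{39421}{-24034} - \frac{2131}{-17 - 139} = 39421 \left(- \frac{1}{24034}\right) - \frac{2131}{-17 - 139} = - \frac{39421}{24034} - \frac{2131}{-17 - 139} = - \frac{39421}{24034} - \frac{2131}{-156} = - \frac{39421}{24034} - - \frac{2131}{156} = - \frac{39421}{24034} + \frac{2131}{156} = \frac{22533389}{1874652}$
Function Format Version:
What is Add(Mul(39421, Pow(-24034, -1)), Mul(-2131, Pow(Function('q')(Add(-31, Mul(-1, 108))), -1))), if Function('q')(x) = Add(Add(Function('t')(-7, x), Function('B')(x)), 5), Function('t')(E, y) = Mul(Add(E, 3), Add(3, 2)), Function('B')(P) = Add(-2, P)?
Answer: Rational(22533389, 1874652) ≈ 12.020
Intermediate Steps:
Function('t')(E, y) = Add(15, Mul(5, E)) (Function('t')(E, y) = Mul(Add(3, E), 5) = Add(15, Mul(5, E)))
Function('q')(x) = Add(-17, x) (Function('q')(x) = Add(Add(Add(15, Mul(5, -7)), Add(-2, x)), 5) = Add(Add(Add(15, -35), Add(-2, x)), 5) = Add(Add(-20, Add(-2, x)), 5) = Add(Add(-22, x), 5) = Add(-17, x))
Add(Mul(39421, Pow(-24034, -1)), Mul(-2131, Pow(Function('q')(Add(-31, Mul(-1, 108))), -1))) = Add(Mul(39421, Pow(-24034, -1)), Mul(-2131, Pow(Add(-17, Add(-31, Mul(-1, 108))), -1))) = Add(Mul(39421, Rational(-1, 24034)), Mul(-2131, Pow(Add(-17, Add(-31, -108)), -1))) = Add(Rational(-39421, 24034), Mul(-2131, Pow(Add(-17, -139), -1))) = Add(Rational(-39421, 24034), Mul(-2131, Pow(-156, -1))) = Add(Rational(-39421, 24034), Mul(-2131, Rational(-1, 156))) = Add(Rational(-39421, 24034), Rational(2131, 156)) = Rational(22533389, 1874652)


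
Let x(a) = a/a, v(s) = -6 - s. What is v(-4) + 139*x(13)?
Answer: 137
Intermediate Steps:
x(a) = 1
v(-4) + 139*x(13) = (-6 - 1*(-4)) + 139*1 = (-6 + 4) + 139 = -2 + 139 = 137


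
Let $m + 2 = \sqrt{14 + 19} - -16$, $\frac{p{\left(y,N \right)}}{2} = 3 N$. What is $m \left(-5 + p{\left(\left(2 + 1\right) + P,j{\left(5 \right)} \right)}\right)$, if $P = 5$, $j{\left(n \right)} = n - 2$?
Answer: $182 + 13 \sqrt{33} \approx 256.68$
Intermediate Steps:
$j{\left(n \right)} = -2 + n$
$p{\left(y,N \right)} = 6 N$ ($p{\left(y,N \right)} = 2 \cdot 3 N = 6 N$)
$m = 14 + \sqrt{33}$ ($m = -2 + \left(\sqrt{14 + 19} - -16\right) = -2 + \left(\sqrt{33} + 16\right) = -2 + \left(16 + \sqrt{33}\right) = 14 + \sqrt{33} \approx 19.745$)
$m \left(-5 + p{\left(\left(2 + 1\right) + P,j{\left(5 \right)} \right)}\right) = \left(14 + \sqrt{33}\right) \left(-5 + 6 \left(-2 + 5\right)\right) = \left(14 + \sqrt{33}\right) \left(-5 + 6 \cdot 3\right) = \left(14 + \sqrt{33}\right) \left(-5 + 18\right) = \left(14 + \sqrt{33}\right) 13 = 182 + 13 \sqrt{33}$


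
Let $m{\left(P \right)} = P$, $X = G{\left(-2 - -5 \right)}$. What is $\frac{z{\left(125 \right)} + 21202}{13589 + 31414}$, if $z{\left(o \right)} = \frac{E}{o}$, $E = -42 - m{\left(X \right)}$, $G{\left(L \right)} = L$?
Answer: $\frac{530041}{1125075} \approx 0.47112$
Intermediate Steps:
$X = 3$ ($X = -2 - -5 = -2 + 5 = 3$)
$E = -45$ ($E = -42 - 3 = -45$)
$z{\left(o \right)} = - \frac{45}{o}$
$\frac{z{\left(125 \right)} + 21202}{13589 + 31414} = \frac{- \frac{45}{125} + 21202}{13589 + 31414} = \frac{\left(-45\right) \frac{1}{125} + 21202}{45003} = \left(- \frac{9}{25} + 21202\right) \frac{1}{45003} = \frac{530041}{25} \cdot \frac{1}{45003} = \frac{530041}{1125075}$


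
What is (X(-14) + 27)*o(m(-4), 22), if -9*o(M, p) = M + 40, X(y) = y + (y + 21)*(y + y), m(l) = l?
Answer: 732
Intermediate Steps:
X(y) = y + 2*y*(21 + y) (X(y) = y + (21 + y)*(2*y) = y + 2*y*(21 + y))
o(M, p) = -40/9 - M/9 (o(M, p) = -(M + 40)/9 = -(40 + M)/9 = -40/9 - M/9)
(X(-14) + 27)*o(m(-4), 22) = (-14*(43 + 2*(-14)) + 27)*(-40/9 - ⅑*(-4)) = (-14*(43 - 28) + 27)*(-40/9 + 4/9) = (-14*15 + 27)*(-4) = (-210 + 27)*(-4) = -183*(-4) = 732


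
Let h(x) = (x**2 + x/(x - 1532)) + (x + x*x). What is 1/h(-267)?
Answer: 1799/256017756 ≈ 7.0269e-6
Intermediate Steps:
h(x) = x + 2*x**2 + x/(-1532 + x) (h(x) = (x**2 + x/(-1532 + x)) + (x + x**2) = x + 2*x**2 + x/(-1532 + x))
1/h(-267) = 1/(-267*(-1531 - 3063*(-267) + 2*(-267)**2)/(-1532 - 267)) = 1/(-267*(-1531 + 817821 + 2*71289)/(-1799)) = 1/(-267*(-1/1799)*(-1531 + 817821 + 142578)) = 1/(-267*(-1/1799)*958868) = 1/(256017756/1799) = 1799/256017756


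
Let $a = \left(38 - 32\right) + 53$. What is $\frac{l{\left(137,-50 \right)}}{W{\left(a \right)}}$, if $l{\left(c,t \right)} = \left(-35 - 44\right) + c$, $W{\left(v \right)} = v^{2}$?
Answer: $\frac{58}{3481} \approx 0.016662$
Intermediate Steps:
$a = 59$ ($a = 6 + 53 = 59$)
$l{\left(c,t \right)} = -79 + c$
$\frac{l{\left(137,-50 \right)}}{W{\left(a \right)}} = \frac{-79 + 137}{59^{2}} = \frac{58}{3481}$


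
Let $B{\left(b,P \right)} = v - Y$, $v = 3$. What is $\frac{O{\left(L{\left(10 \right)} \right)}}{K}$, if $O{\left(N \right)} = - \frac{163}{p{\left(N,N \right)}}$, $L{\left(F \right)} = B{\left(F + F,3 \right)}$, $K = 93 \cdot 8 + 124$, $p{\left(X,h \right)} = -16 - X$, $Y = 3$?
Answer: $\frac{163}{13888} \approx 0.011737$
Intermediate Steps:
$B{\left(b,P \right)} = 0$ ($B{\left(b,P \right)} = 3 - 3 = 0$)
$K = 868$ ($K = 744 + 124 = 868$)
$L{\left(F \right)} = 0$
$O{\left(N \right)} = - \frac{163}{-16 - N}$
$\frac{O{\left(L{\left(10 \right)} \right)}}{K} = \frac{163 \frac{1}{16 + 0}}{868} = \frac{163}{16} \cdot \frac{1}{868} = \frac{163}{13888}$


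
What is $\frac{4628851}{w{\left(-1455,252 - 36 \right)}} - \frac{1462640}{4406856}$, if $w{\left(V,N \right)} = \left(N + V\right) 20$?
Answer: $- \frac{851455167569}{4550078820} \approx -187.13$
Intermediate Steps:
$w{\left(V,N \right)} = 20 N + 20 V$
$\frac{4628851}{w{\left(-1455,252 - 36 \right)}} - \frac{1462640}{4406856} = \frac{4628851}{20 \left(252 - 36\right) + 20 \left(-1455\right)} - \frac{1462640}{4406856} = \frac{4628851}{20 \left(252 - 36\right) - 29100} - \frac{182830}{550857} = \frac{4628851}{20 \cdot 216 - 29100} - \frac{182830}{550857} = \frac{4628851}{4320 - 29100} - \frac{182830}{550857} = \frac{4628851}{-24780} - \frac{182830}{550857} = 4628851 \left(- \frac{1}{24780}\right) - \frac{182830}{550857} = - \frac{4628851}{24780} - \frac{182830}{550857} = - \frac{851455167569}{4550078820}$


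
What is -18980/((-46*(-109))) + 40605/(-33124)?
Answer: -416143495/83041868 ≈ -5.0112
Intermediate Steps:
-18980/((-46*(-109))) + 40605/(-33124) = -18980/5014 + 40605*(-1/33124) = -18980*1/5014 - 40605/33124 = -9490/2507 - 40605/33124 = -416143495/83041868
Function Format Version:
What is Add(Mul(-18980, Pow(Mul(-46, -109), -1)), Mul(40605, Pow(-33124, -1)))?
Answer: Rational(-416143495, 83041868) ≈ -5.0112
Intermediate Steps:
Add(Mul(-18980, Pow(Mul(-46, -109), -1)), Mul(40605, Pow(-33124, -1))) = Add(Mul(-18980, Pow(5014, -1)), Mul(40605, Rational(-1, 33124))) = Add(Mul(-18980, Rational(1, 5014)), Rational(-40605, 33124)) = Add(Rational(-9490, 2507), Rational(-40605, 33124)) = Rational(-416143495, 83041868)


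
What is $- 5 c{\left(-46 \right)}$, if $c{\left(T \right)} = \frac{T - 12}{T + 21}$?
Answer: $- \frac{58}{5} \approx -11.6$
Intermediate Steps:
$c{\left(T \right)} = \frac{-12 + T}{21 + T}$
$- 5 c{\left(-46 \right)} = - 5 \frac{-12 - 46}{21 - 46} = - 5 \frac{1}{-25} \left(-58\right) = - 5 \left(\left(- \frac{1}{25}\right) \left(-58\right)\right) = \left(-5\right) \frac{58}{25} = - \frac{58}{5}$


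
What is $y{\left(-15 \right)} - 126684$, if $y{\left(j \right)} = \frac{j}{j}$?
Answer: $-126683$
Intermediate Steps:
$y{\left(j \right)} = 1$
$y{\left(-15 \right)} - 126684 = 1 - 126684 = -126683$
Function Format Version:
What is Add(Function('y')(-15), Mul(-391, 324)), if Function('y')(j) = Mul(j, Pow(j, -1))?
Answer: -126683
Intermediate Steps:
Function('y')(j) = 1
Add(Function('y')(-15), Mul(-391, 324)) = Add(1, Mul(-391, 324)) = Add(1, -126684) = -126683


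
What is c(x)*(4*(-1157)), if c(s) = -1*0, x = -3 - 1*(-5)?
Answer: 0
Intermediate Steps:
x = 2 (x = -3 + 5 = 2)
c(s) = 0
c(x)*(4*(-1157)) = 0*(4*(-1157)) = 0*(-4628) = 0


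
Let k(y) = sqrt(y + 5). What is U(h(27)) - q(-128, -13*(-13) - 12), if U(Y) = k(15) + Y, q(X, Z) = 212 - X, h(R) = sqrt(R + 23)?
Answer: -340 + 2*sqrt(5) + 5*sqrt(2) ≈ -328.46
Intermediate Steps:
k(y) = sqrt(5 + y)
h(R) = sqrt(23 + R)
U(Y) = Y + 2*sqrt(5) (U(Y) = sqrt(5 + 15) + Y = sqrt(20) + Y = 2*sqrt(5) + Y = Y + 2*sqrt(5))
U(h(27)) - q(-128, -13*(-13) - 12) = (sqrt(23 + 27) + 2*sqrt(5)) - (212 - 1*(-128)) = (sqrt(50) + 2*sqrt(5)) - (212 + 128) = (5*sqrt(2) + 2*sqrt(5)) - 1*340 = (2*sqrt(5) + 5*sqrt(2)) - 340 = -340 + 2*sqrt(5) + 5*sqrt(2)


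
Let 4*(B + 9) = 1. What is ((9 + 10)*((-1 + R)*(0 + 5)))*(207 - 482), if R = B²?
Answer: -31585125/16 ≈ -1.9741e+6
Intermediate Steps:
B = -35/4 (B = -9 + (¼)*1 = -9 + ¼ = -35/4 ≈ -8.7500)
R = 1225/16 (R = (-35/4)² = 1225/16 ≈ 76.563)
((9 + 10)*((-1 + R)*(0 + 5)))*(207 - 482) = ((9 + 10)*((-1 + 1225/16)*(0 + 5)))*(207 - 482) = (19*((1209/16)*5))*(-275) = (19*(6045/16))*(-275) = (114855/16)*(-275) = -31585125/16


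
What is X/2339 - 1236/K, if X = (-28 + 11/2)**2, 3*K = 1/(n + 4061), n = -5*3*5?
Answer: -138282501303/9356 ≈ -1.4780e+7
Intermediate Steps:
n = -75 (n = -15*5 = -75)
K = 1/11958 (K = 1/(3*(-75 + 4061)) = (1/3)/3986 = (1/3)*(1/3986) = 1/11958 ≈ 8.3626e-5)
X = 2025/4 (X = (-28 + 11*(1/2))**2 = (-28 + 11/2)**2 = (-45/2)**2 = 2025/4 ≈ 506.25)
X/2339 - 1236/K = (2025/4)/2339 - 1236/1/11958 = (2025/4)*(1/2339) - 1236*11958 = 2025/9356 - 14780088 = -138282501303/9356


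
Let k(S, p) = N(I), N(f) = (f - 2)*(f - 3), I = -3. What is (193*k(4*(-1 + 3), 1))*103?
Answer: 596370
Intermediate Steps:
N(f) = (-3 + f)*(-2 + f) (N(f) = (-2 + f)*(-3 + f) = (-3 + f)*(-2 + f))
k(S, p) = 30 (k(S, p) = 6 + (-3)² - 5*(-3) = 6 + 9 + 15 = 30)
(193*k(4*(-1 + 3), 1))*103 = (193*30)*103 = 5790*103 = 596370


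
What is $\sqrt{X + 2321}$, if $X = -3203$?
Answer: $21 i \sqrt{2} \approx 29.698 i$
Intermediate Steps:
$\sqrt{X + 2321} = \sqrt{-3203 + 2321} = \sqrt{-882} = 21 i \sqrt{2}$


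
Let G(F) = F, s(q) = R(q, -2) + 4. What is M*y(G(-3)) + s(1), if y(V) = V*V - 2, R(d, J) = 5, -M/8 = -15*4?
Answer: 3369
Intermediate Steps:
M = 480 (M = -(-120)*4 = -8*(-60) = 480)
s(q) = 9 (s(q) = 5 + 4 = 9)
y(V) = -2 + V² (y(V) = V² - 2 = -2 + V²)
M*y(G(-3)) + s(1) = 480*(-2 + (-3)²) + 9 = 480*(-2 + 9) + 9 = 480*7 + 9 = 3360 + 9 = 3369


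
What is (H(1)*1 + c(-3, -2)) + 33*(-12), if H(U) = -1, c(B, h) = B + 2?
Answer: -398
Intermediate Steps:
c(B, h) = 2 + B
(H(1)*1 + c(-3, -2)) + 33*(-12) = (-1*1 + (2 - 3)) + 33*(-12) = (-1 - 1) - 396 = -2 - 396 = -398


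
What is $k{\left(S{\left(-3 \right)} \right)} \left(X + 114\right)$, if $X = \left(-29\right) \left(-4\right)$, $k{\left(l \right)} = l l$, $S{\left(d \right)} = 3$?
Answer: $2070$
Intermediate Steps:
$k{\left(l \right)} = l^{2}$
$X = 116$
$k{\left(S{\left(-3 \right)} \right)} \left(X + 114\right) = 3^{2} \left(116 + 114\right) = 9 \cdot 230 = 2070$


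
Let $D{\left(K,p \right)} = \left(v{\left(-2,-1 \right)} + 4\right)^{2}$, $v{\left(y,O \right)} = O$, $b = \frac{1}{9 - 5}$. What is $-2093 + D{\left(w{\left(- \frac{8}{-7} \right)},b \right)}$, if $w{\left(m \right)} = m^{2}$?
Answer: $-2084$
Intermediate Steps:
$b = \frac{1}{4} \approx 0.25$
$D{\left(K,p \right)} = 9$ ($D{\left(K,p \right)} = \left(-1 + 4\right)^{2} = 3^{2} = 9$)
$-2093 + D{\left(w{\left(- \frac{8}{-7} \right)},b \right)} = -2093 + 9 = -2084$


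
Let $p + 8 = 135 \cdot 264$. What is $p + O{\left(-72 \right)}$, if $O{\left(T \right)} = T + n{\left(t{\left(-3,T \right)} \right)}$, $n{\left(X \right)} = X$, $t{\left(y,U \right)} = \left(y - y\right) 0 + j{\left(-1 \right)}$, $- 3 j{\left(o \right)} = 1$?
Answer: $\frac{106679}{3} \approx 35560.0$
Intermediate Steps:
$j{\left(o \right)} = - \frac{1}{3}$ ($j{\left(o \right)} = \left(- \frac{1}{3}\right) 1 = - \frac{1}{3}$)
$p = 35632$ ($p = -8 + 135 \cdot 264 = -8 + 35640 = 35632$)
$t{\left(y,U \right)} = - \frac{1}{3}$ ($t{\left(y,U \right)} = \left(y - y\right) 0 - \frac{1}{3} = 0 \cdot 0 - \frac{1}{3} = 0 - \frac{1}{3} = - \frac{1}{3}$)
$O{\left(T \right)} = - \frac{1}{3} + T$ ($O{\left(T \right)} = T - \frac{1}{3} = - \frac{1}{3} + T$)
$p + O{\left(-72 \right)} = 35632 - \frac{217}{3} = \frac{106679}{3}$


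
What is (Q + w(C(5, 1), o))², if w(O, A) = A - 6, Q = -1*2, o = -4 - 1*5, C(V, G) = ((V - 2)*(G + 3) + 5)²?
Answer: 289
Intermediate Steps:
C(V, G) = (5 + (-2 + V)*(3 + G))² (C(V, G) = ((-2 + V)*(3 + G) + 5)² = (5 + (-2 + V)*(3 + G))²)
o = -9 (o = -4 - 5 = -9)
Q = -2
w(O, A) = -6 + A
(Q + w(C(5, 1), o))² = (-2 + (-6 - 9))² = (-2 - 15)² = (-17)² = 289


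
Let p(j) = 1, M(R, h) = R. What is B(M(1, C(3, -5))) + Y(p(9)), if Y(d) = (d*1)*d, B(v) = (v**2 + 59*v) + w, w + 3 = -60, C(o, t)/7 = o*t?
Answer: -2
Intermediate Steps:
C(o, t) = 7*o*t (C(o, t) = 7*(o*t) = 7*o*t)
w = -63 (w = -3 - 60 = -63)
B(v) = -63 + v**2 + 59*v (B(v) = (v**2 + 59*v) - 63 = -63 + v**2 + 59*v)
Y(d) = d**2 (Y(d) = d*d = d**2)
B(M(1, C(3, -5))) + Y(p(9)) = (-63 + 1**2 + 59*1) + 1**2 = (-63 + 1 + 59) + 1 = -3 + 1 = -2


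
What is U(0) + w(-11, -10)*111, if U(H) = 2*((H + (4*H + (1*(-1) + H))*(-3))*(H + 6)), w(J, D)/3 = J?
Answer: -3627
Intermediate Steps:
w(J, D) = 3*J
U(H) = 2*(3 - 14*H)*(6 + H) (U(H) = 2*((H + (4*H + (-1 + H))*(-3))*(6 + H)) = 2*((H + (-1 + 5*H)*(-3))*(6 + H)) = 2*((H + (3 - 15*H))*(6 + H)) = 2*((3 - 14*H)*(6 + H)) = 2*(3 - 14*H)*(6 + H))
U(0) + w(-11, -10)*111 = (36 - 162*0 - 28*0²) + (3*(-11))*111 = (36 + 0 - 28*0) - 33*111 = (36 + 0 + 0) - 3663 = 36 - 3663 = -3627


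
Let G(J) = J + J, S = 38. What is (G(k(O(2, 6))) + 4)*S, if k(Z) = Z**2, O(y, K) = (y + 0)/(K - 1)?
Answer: 4104/25 ≈ 164.16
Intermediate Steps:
O(y, K) = y/(-1 + K)
G(J) = 2*J
(G(k(O(2, 6))) + 4)*S = (2*(2/(-1 + 6))**2 + 4)*38 = (2*(2/5)**2 + 4)*38 = (2*(4/25) + 4)*38 = (8/25 + 4)*38 = (108/25)*38 = 4104/25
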